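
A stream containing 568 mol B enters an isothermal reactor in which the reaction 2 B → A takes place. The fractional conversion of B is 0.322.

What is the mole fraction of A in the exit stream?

0.192

B reacted = 0.322 × 568 = 182.9 mol; ν_B = −2, so ξ = 182.9/2 = 91.45 mol.
Outlet amounts (n = n₀ + ν ξ):
  B: 568 − 2(91.45) = 385.1
  A: 0 + 1(91.45) = 91.45
Total out = 476.6 mol; y_A = 91.45 / 476.6 = 0.1919.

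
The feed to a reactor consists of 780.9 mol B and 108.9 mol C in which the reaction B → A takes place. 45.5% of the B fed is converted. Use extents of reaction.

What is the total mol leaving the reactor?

B reacted = 0.455 × 780.9 = 355.3 mol; ν_B = −1, so ξ = 355.3/1 = 355.3 mol.
Outlet amounts (n = n₀ + ν ξ):
  B: 780.9 − 1(355.3) = 425.6
  A: 0 + 1(355.3) = 355.3
  C: 108.9 (inert)
Total out = 425.6 + 355.3 + 108.9 = 889.8 mol.

890 mol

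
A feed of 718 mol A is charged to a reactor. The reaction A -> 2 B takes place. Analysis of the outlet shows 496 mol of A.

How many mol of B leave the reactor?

For A: n = n₀ − 1ξ → 496 = 718 − 1ξ, giving ξ = 222 mol.
Outlet amounts (n = n₀ + ν ξ):
  A: 718 − 1(222) = 496
  B: 0 + 2(222) = 444

444 mol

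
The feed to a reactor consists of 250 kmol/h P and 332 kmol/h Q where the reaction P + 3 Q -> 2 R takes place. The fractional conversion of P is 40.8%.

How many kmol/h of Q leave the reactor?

26 kmol/h

P reacted = 0.408 × 250 = 102 kmol/h; ν_P = −1, so ξ = 102/1 = 102 kmol/h.
Outlet amounts (n = n₀ + ν ξ):
  P: 250 − 1(102) = 148
  Q: 332 − 3(102) = 26
  R: 0 + 2(102) = 204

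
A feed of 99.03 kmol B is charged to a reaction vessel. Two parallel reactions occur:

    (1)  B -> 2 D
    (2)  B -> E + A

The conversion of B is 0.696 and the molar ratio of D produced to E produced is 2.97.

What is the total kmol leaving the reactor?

168 kmol

Conversion of B: B consumed = 0.696 × 99.03 = 68.92 kmol = 1ξ₁ + 1ξ₂.
Selectivity: 2ξ₁ / (1ξ₂) = 2.97 → ξ₁ = 1.485 ξ₂.
Substitute: (1·1.485 + 1) ξ₂ = 68.92 → ξ₂ = 27.74 kmol, ξ₁ = 41.19 kmol.
Outlet amounts (n = n₀ + Σ ν·ξ):
  B: 99.03 − 1(41.19) − 1(27.74) = 30.11
  D: 0 + 2(41.19) = 82.38
  E: 0 + 1(27.74) = 27.74
  A: 0 + 1(27.74) = 27.74
Total out = 30.11 + 82.38 + 27.74 + 27.74 = 168 kmol.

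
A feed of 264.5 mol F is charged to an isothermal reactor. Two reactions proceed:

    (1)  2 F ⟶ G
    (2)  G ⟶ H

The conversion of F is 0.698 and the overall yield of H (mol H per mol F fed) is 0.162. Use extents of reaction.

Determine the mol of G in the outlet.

49.5 mol

Conversion of F: F consumed = 2ξ₁ = 0.698 × 264.5 → ξ₁ = 92.31 mol.
Yield of H: 1ξ₂ / 264.5 = 0.162 → ξ₂ = 42.85 mol.
Outlet amounts (n = n₀ + Σ ν·ξ):
  F: 264.5 − 2(92.31) = 79.88
  G: 0 + 1(92.31) − 1(42.85) = 49.46
  H: 0 + 1(42.85) = 42.85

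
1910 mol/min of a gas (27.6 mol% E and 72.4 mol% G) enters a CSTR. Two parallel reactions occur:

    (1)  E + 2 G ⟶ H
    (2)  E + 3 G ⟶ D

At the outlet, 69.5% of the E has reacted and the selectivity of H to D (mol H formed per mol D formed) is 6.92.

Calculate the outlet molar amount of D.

46.3 mol/min

Conversion of E: E consumed = 0.695 × 527.2 = 366.4 mol/min = 1ξ₁ + 1ξ₂.
Selectivity: 1ξ₁ / (1ξ₂) = 6.92 → ξ₁ = 6.92 ξ₂.
Substitute: (1·6.92 + 1) ξ₂ = 366.4 → ξ₂ = 46.26 mol/min, ξ₁ = 320.1 mol/min.
Outlet amounts (n = n₀ + Σ ν·ξ):
  E: 527.2 − 1(320.1) − 1(46.26) = 160.8
  G: 1383 − 2(320.1) − 3(46.26) = 603.8
  H: 0 + 1(320.1) = 320.1
  D: 0 + 1(46.26) = 46.26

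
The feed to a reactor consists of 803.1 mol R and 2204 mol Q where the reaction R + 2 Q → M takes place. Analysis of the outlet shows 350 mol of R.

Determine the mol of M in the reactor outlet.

453 mol

For R: n = n₀ − 1ξ → 350 = 803.1 − 1ξ, giving ξ = 453.1 mol.
Outlet amounts (n = n₀ + ν ξ):
  R: 803.1 − 1(453.1) = 350
  Q: 2204 − 2(453.1) = 1298
  M: 0 + 1(453.1) = 453.1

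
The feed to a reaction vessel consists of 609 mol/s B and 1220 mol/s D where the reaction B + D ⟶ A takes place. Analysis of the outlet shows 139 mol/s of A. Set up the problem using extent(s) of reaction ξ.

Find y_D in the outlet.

0.64

For A: n = n₀ + 1ξ → 139 = 0 + 1ξ, giving ξ = 139 mol/s.
Outlet amounts (n = n₀ + ν ξ):
  B: 609 − 1(139) = 470
  D: 1220 − 1(139) = 1081
  A: 0 + 1(139) = 139
Total out = 1690 mol/s; y_D = 1081 / 1690 = 0.6396.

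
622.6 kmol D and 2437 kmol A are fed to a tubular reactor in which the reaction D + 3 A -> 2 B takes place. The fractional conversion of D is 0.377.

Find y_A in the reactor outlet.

0.669

D reacted = 0.377 × 622.6 = 234.7 kmol; ν_D = −1, so ξ = 234.7/1 = 234.7 kmol.
Outlet amounts (n = n₀ + ν ξ):
  D: 622.6 − 1(234.7) = 387.9
  A: 2437 − 3(234.7) = 1733
  B: 0 + 2(234.7) = 469.4
Total out = 2590 kmol; y_A = 1733 / 2590 = 0.669.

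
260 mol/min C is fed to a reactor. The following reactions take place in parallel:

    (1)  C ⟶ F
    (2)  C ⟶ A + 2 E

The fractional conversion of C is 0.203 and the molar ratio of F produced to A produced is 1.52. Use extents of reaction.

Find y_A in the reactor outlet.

0.0694

Conversion of C: C consumed = 0.203 × 260 = 52.78 mol/min = 1ξ₁ + 1ξ₂.
Selectivity: 1ξ₁ / (1ξ₂) = 1.52 → ξ₁ = 1.52 ξ₂.
Substitute: (1·1.52 + 1) ξ₂ = 52.78 → ξ₂ = 20.94 mol/min, ξ₁ = 31.84 mol/min.
Outlet amounts (n = n₀ + Σ ν·ξ):
  C: 260 − 1(31.84) − 1(20.94) = 207.2
  F: 0 + 1(31.84) = 31.84
  A: 0 + 1(20.94) = 20.94
  E: 0 + 2(20.94) = 41.89
Total out = 301.9 mol/min; y_A = 20.94 / 301.9 = 0.06938.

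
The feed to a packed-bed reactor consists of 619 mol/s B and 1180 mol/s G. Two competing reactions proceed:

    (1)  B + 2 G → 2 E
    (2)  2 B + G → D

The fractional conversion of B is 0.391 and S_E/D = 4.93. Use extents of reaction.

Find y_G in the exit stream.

0.551

Conversion of B: B consumed = 0.391 × 619 = 242 mol/s = 1ξ₁ + 2ξ₂.
Selectivity: 2ξ₁ / (1ξ₂) = 4.93 → ξ₁ = 2.465 ξ₂.
Substitute: (1·2.465 + 2) ξ₂ = 242 → ξ₂ = 54.21 mol/s, ξ₁ = 133.6 mol/s.
Outlet amounts (n = n₀ + Σ ν·ξ):
  B: 619 − 1(133.6) − 2(54.21) = 377
  G: 1180 − 2(133.6) − 1(54.21) = 858.6
  E: 0 + 2(133.6) = 267.2
  D: 0 + 1(54.21) = 54.21
Total out = 1557 mol/s; y_G = 858.6 / 1557 = 0.5514.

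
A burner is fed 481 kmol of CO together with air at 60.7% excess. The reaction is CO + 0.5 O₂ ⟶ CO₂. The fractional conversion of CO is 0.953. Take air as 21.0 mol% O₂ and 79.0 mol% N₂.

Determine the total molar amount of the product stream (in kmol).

Stoichiometric O₂ = 0.5 × 481 = 240.5 kmol; O₂ fed = 240.5 × 1.607 = 386.5 kmol.
N₂ fed = 386.5 × 79/21 = 1454 kmol.
Fuel reacted = 0.953 × 481 → ξ = 458.4 kmol.
Outlet (n = n₀ + ν ξ):
  CO: 481 − 1(458.4) = 22.61
  O₂: 386.5 − 0.5(458.4) = 157.3
  N₂: 1454 (inert)
  CO₂: 0 + 1(458.4) = 458.4
Total out = 22.61 + 157.3 + 1454 + 458.4 = 2092 kmol.

2090 kmol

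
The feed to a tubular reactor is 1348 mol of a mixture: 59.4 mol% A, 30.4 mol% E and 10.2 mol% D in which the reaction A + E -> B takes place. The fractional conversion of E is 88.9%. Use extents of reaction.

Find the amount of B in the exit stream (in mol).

364 mol

E reacted = 0.889 × 409.8 = 364.3 mol; ν_E = −1, so ξ = 364.3/1 = 364.3 mol.
Outlet amounts (n = n₀ + ν ξ):
  A: 800.7 − 1(364.3) = 436.4
  E: 409.8 − 1(364.3) = 45.49
  B: 0 + 1(364.3) = 364.3
  D: 137.5 (inert)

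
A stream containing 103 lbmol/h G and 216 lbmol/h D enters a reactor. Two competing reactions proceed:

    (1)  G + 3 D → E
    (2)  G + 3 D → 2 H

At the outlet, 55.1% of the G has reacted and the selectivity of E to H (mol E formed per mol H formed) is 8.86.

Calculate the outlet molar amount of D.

45.7 lbmol/h

Conversion of G: G consumed = 0.551 × 103 = 56.75 lbmol/h = 1ξ₁ + 1ξ₂.
Selectivity: 1ξ₁ / (2ξ₂) = 8.86 → ξ₁ = 17.72 ξ₂.
Substitute: (1·17.72 + 1) ξ₂ = 56.75 → ξ₂ = 3.032 lbmol/h, ξ₁ = 53.72 lbmol/h.
Outlet amounts (n = n₀ + Σ ν·ξ):
  G: 103 − 1(53.72) − 1(3.032) = 46.25
  D: 216 − 3(53.72) − 3(3.032) = 45.74
  E: 0 + 1(53.72) = 53.72
  H: 0 + 2(3.032) = 6.063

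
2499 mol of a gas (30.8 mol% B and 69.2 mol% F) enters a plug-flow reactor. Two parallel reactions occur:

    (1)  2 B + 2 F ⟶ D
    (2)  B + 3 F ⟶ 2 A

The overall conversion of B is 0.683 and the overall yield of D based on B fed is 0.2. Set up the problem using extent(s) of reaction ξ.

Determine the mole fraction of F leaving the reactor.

0.48

Yield of D: 1ξ₁ / 769.7 = 0.2 → ξ₁ = 153.9 mol.
Conversion of B: 2ξ₁ + 1ξ₂ = 0.683 × 769.7 = 525.7 → ξ₂ = 217.8 mol.
Outlet amounts (n = n₀ + Σ ν·ξ):
  B: 769.7 − 2(153.9) − 1(217.8) = 244
  F: 1729 − 2(153.9) − 3(217.8) = 768
  D: 0 + 1(153.9) = 153.9
  A: 0 + 2(217.8) = 435.6
Total out = 1602 mol; y_F = 768 / 1602 = 0.4795.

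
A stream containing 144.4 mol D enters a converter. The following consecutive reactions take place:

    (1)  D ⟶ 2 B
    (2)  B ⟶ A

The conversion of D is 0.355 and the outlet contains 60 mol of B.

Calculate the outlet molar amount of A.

42.5 mol

Conversion of D: D consumed = 1ξ₁ = 0.355 × 144.4 → ξ₁ = 51.26 mol.
B balance: n_B = 0 + 2ξ₁ − 1ξ₂ = 60 → ξ₂ = (2·51.26 − 60)/1 = 42.52 mol.
Outlet amounts (n = n₀ + Σ ν·ξ):
  D: 144.4 − 1(51.26) = 93.14
  B: 0 + 2(51.26) − 1(42.52) = 60
  A: 0 + 1(42.52) = 42.52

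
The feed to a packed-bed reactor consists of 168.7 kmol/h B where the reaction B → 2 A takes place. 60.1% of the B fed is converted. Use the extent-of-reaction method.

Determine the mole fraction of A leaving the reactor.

0.751

B reacted = 0.601 × 168.7 = 101.4 kmol/h; ν_B = −1, so ξ = 101.4/1 = 101.4 kmol/h.
Outlet amounts (n = n₀ + ν ξ):
  B: 168.7 − 1(101.4) = 67.31
  A: 0 + 2(101.4) = 202.8
Total out = 270.1 kmol/h; y_A = 202.8 / 270.1 = 0.7508.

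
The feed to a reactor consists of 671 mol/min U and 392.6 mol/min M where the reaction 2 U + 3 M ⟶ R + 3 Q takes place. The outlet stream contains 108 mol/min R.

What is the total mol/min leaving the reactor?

956 mol/min

For R: n = n₀ + 1ξ → 108 = 0 + 1ξ, giving ξ = 108 mol/min.
Outlet amounts (n = n₀ + ν ξ):
  U: 671 − 2(108) = 455
  M: 392.6 − 3(108) = 68.6
  R: 0 + 1(108) = 108
  Q: 0 + 3(108) = 324
Total out = 455 + 68.6 + 108 + 324 = 955.6 mol/min.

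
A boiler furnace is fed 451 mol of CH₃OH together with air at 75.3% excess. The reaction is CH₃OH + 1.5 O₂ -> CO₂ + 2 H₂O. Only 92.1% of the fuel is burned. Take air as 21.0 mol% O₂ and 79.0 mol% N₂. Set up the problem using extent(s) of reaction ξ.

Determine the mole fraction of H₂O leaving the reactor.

Stoichiometric O₂ = 1.5 × 451 = 676.5 mol; O₂ fed = 676.5 × 1.753 = 1186 mol.
N₂ fed = 1186 × 79/21 = 4461 mol.
Fuel reacted = 0.921 × 451 → ξ = 415.4 mol.
Outlet (n = n₀ + ν ξ):
  CH₃OH: 451 − 1(415.4) = 35.63
  O₂: 1186 − 1.5(415.4) = 562.8
  N₂: 4461 (inert)
  CO₂: 0 + 1(415.4) = 415.4
  H₂O: 0 + 2(415.4) = 830.7
Total out = 6306 mol; y_H₂O = 830.7 / 6306 = 0.1317.

0.132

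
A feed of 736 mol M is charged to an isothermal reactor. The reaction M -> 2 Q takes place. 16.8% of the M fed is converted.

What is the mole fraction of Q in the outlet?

M reacted = 0.168 × 736 = 123.6 mol; ν_M = −1, so ξ = 123.6/1 = 123.6 mol.
Outlet amounts (n = n₀ + ν ξ):
  M: 736 − 1(123.6) = 612.4
  Q: 0 + 2(123.6) = 247.3
Total out = 859.6 mol; y_Q = 247.3 / 859.6 = 0.2877.

0.288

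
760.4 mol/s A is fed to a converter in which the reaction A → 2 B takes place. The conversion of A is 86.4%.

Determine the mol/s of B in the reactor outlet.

A reacted = 0.864 × 760.4 = 657 mol/s; ν_A = −1, so ξ = 657/1 = 657 mol/s.
Outlet amounts (n = n₀ + ν ξ):
  A: 760.4 − 1(657) = 103.4
  B: 0 + 2(657) = 1314

1310 mol/s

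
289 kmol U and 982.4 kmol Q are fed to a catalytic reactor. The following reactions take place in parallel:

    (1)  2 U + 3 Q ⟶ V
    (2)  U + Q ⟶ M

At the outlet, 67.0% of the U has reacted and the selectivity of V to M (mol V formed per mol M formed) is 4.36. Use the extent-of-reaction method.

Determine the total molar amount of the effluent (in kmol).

904 kmol

Conversion of U: U consumed = 0.67 × 289 = 193.6 kmol = 2ξ₁ + 1ξ₂.
Selectivity: 1ξ₁ / (1ξ₂) = 4.36 → ξ₁ = 4.36 ξ₂.
Substitute: (2·4.36 + 1) ξ₂ = 193.6 → ξ₂ = 19.92 kmol, ξ₁ = 86.85 kmol.
Outlet amounts (n = n₀ + Σ ν·ξ):
  U: 289 − 2(86.85) − 1(19.92) = 95.37
  Q: 982.4 − 3(86.85) − 1(19.92) = 701.9
  V: 0 + 1(86.85) = 86.85
  M: 0 + 1(19.92) = 19.92
Total out = 95.37 + 701.9 + 86.85 + 19.92 = 904.1 kmol.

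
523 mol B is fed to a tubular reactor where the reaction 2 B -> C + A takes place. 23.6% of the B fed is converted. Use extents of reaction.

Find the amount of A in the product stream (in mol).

B reacted = 0.236 × 523 = 123.4 mol; ν_B = −2, so ξ = 123.4/2 = 61.71 mol.
Outlet amounts (n = n₀ + ν ξ):
  B: 523 − 2(61.71) = 399.6
  C: 0 + 1(61.71) = 61.71
  A: 0 + 1(61.71) = 61.71

61.7 mol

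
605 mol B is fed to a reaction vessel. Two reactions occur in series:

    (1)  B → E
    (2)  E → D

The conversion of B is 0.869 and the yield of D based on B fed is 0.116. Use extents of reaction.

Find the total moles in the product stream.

Conversion of B: B consumed = 1ξ₁ = 0.869 × 605 → ξ₁ = 525.7 mol.
Yield of D: 1ξ₂ / 605 = 0.116 → ξ₂ = 70.18 mol.
Outlet amounts (n = n₀ + Σ ν·ξ):
  B: 605 − 1(525.7) = 79.25
  E: 0 + 1(525.7) − 1(70.18) = 455.6
  D: 0 + 1(70.18) = 70.18
Total out = 79.25 + 455.6 + 70.18 = 605 mol.

605 mol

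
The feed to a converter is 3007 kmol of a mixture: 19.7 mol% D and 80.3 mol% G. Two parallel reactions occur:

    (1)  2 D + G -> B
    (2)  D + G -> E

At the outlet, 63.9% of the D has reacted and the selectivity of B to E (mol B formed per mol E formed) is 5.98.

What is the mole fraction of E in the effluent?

Conversion of D: D consumed = 0.639 × 592.4 = 378.5 kmol = 2ξ₁ + 1ξ₂.
Selectivity: 1ξ₁ / (1ξ₂) = 5.98 → ξ₁ = 5.98 ξ₂.
Substitute: (2·5.98 + 1) ξ₂ = 378.5 → ξ₂ = 29.21 kmol, ξ₁ = 174.7 kmol.
Outlet amounts (n = n₀ + Σ ν·ξ):
  D: 592.4 − 2(174.7) − 1(29.21) = 213.8
  G: 2415 − 1(174.7) − 1(29.21) = 2211
  B: 0 + 1(174.7) = 174.7
  E: 0 + 1(29.21) = 29.21
Total out = 2628 kmol; y_E = 29.21 / 2628 = 0.01111.

0.0111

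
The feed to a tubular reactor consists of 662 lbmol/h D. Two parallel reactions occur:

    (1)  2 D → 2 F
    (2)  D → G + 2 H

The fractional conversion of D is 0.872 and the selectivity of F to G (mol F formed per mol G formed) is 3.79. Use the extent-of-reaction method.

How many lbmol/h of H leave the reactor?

241 lbmol/h

Conversion of D: D consumed = 0.872 × 662 = 577.3 lbmol/h = 2ξ₁ + 1ξ₂.
Selectivity: 2ξ₁ / (1ξ₂) = 3.79 → ξ₁ = 1.895 ξ₂.
Substitute: (2·1.895 + 1) ξ₂ = 577.3 → ξ₂ = 120.5 lbmol/h, ξ₁ = 228.4 lbmol/h.
Outlet amounts (n = n₀ + Σ ν·ξ):
  D: 662 − 2(228.4) − 1(120.5) = 84.74
  F: 0 + 2(228.4) = 456.7
  G: 0 + 1(120.5) = 120.5
  H: 0 + 2(120.5) = 241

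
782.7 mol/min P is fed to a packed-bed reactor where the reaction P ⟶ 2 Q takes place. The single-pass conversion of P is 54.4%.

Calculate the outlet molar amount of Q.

852 mol/min

P reacted = 0.544 × 782.7 = 425.8 mol/min; ν_P = −1, so ξ = 425.8/1 = 425.8 mol/min.
Outlet amounts (n = n₀ + ν ξ):
  P: 782.7 − 1(425.8) = 356.9
  Q: 0 + 2(425.8) = 851.6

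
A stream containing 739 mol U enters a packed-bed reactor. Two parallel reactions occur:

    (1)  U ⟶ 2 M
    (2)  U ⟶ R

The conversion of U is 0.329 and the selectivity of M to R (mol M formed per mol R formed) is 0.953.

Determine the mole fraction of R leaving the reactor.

Conversion of U: U consumed = 0.329 × 739 = 243.1 mol = 1ξ₁ + 1ξ₂.
Selectivity: 2ξ₁ / (1ξ₂) = 0.953 → ξ₁ = 0.4765 ξ₂.
Substitute: (1·0.4765 + 1) ξ₂ = 243.1 → ξ₂ = 164.7 mol, ξ₁ = 78.46 mol.
Outlet amounts (n = n₀ + Σ ν·ξ):
  U: 739 − 1(78.46) − 1(164.7) = 495.9
  M: 0 + 2(78.46) = 156.9
  R: 0 + 1(164.7) = 164.7
Total out = 817.5 mol; y_R = 164.7 / 817.5 = 0.2014.

0.201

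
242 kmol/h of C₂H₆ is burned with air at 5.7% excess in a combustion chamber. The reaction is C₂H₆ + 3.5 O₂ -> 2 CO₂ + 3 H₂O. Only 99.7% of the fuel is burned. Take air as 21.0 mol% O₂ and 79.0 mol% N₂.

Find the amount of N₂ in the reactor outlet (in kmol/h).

3370 kmol/h

Stoichiometric O₂ = 3.5 × 242 = 847 kmol/h; O₂ fed = 847 × 1.057 = 895.3 kmol/h.
N₂ fed = 895.3 × 79/21 = 3368 kmol/h.
Fuel reacted = 0.997 × 242 → ξ = 241.3 kmol/h.
Outlet (n = n₀ + ν ξ):
  C₂H₆: 242 − 1(241.3) = 0.726
  O₂: 895.3 − 3.5(241.3) = 50.82
  N₂: 3368 (inert)
  CO₂: 0 + 2(241.3) = 482.5
  H₂O: 0 + 3(241.3) = 723.8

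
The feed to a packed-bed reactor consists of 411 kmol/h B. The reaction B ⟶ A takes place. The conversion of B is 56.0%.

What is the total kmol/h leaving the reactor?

B reacted = 0.56 × 411 = 230.2 kmol/h; ν_B = −1, so ξ = 230.2/1 = 230.2 kmol/h.
Outlet amounts (n = n₀ + ν ξ):
  B: 411 − 1(230.2) = 180.8
  A: 0 + 1(230.2) = 230.2
Total out = 180.8 + 230.2 = 411 kmol/h.

411 kmol/h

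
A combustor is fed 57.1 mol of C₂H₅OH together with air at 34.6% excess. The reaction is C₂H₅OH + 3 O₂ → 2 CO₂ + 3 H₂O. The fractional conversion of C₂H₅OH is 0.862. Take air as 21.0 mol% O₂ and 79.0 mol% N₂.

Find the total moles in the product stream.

1200 mol

Stoichiometric O₂ = 3 × 57.1 = 171.3 mol; O₂ fed = 171.3 × 1.346 = 230.6 mol.
N₂ fed = 230.6 × 79/21 = 867.4 mol.
Fuel reacted = 0.862 × 57.1 → ξ = 49.22 mol.
Outlet (n = n₀ + ν ξ):
  C₂H₅OH: 57.1 − 1(49.22) = 7.88
  O₂: 230.6 − 3(49.22) = 82.91
  N₂: 867.4 (inert)
  CO₂: 0 + 2(49.22) = 98.44
  H₂O: 0 + 3(49.22) = 147.7
Total out = 7.88 + 82.91 + 867.4 + 98.44 + 147.7 = 1204 mol.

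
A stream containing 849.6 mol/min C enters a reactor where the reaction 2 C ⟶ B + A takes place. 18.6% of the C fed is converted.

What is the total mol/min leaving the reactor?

850 mol/min

C reacted = 0.186 × 849.6 = 158 mol/min; ν_C = −2, so ξ = 158/2 = 79.01 mol/min.
Outlet amounts (n = n₀ + ν ξ):
  C: 849.6 − 2(79.01) = 691.6
  B: 0 + 1(79.01) = 79.01
  A: 0 + 1(79.01) = 79.01
Total out = 691.6 + 79.01 + 79.01 = 849.6 mol/min.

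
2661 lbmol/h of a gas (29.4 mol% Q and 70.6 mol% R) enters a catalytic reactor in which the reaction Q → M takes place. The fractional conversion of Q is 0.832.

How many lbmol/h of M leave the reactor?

Q reacted = 0.832 × 782.3 = 650.9 lbmol/h; ν_Q = −1, so ξ = 650.9/1 = 650.9 lbmol/h.
Outlet amounts (n = n₀ + ν ξ):
  Q: 782.3 − 1(650.9) = 131.4
  M: 0 + 1(650.9) = 650.9
  R: 1879 (inert)

651 lbmol/h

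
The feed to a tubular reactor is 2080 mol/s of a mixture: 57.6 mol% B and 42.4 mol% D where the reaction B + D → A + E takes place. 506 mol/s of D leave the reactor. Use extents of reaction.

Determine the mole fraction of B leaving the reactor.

0.395

For D: n = n₀ − 1ξ → 506 = 881.9 − 1ξ, giving ξ = 375.9 mol/s.
Outlet amounts (n = n₀ + ν ξ):
  B: 1198 − 1(375.9) = 822.2
  D: 881.9 − 1(375.9) = 506
  A: 0 + 1(375.9) = 375.9
  E: 0 + 1(375.9) = 375.9
Total out = 2080 mol/s; y_B = 822.2 / 2080 = 0.3953.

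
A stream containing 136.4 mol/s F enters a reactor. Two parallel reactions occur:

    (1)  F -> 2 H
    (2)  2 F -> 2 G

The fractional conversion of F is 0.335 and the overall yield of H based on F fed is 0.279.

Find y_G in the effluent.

0.172

Yield of H: 2ξ₁ / 136.4 = 0.279 → ξ₁ = 19.03 mol/s.
Conversion of F: 1ξ₁ + 2ξ₂ = 0.335 × 136.4 = 45.69 → ξ₂ = 13.33 mol/s.
Outlet amounts (n = n₀ + Σ ν·ξ):
  F: 136.4 − 1(19.03) − 2(13.33) = 90.71
  H: 0 + 2(19.03) = 38.06
  G: 0 + 2(13.33) = 26.67
Total out = 155.4 mol/s; y_G = 26.67 / 155.4 = 0.1716.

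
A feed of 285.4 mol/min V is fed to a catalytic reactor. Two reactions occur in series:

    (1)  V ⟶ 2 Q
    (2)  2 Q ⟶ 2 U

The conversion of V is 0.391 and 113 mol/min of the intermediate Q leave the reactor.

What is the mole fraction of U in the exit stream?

0.278

Conversion of V: V consumed = 1ξ₁ = 0.391 × 285.4 → ξ₁ = 111.6 mol/min.
Q balance: n_Q = 0 + 2ξ₁ − 2ξ₂ = 113 → ξ₂ = (2·111.6 − 113)/2 = 55.09 mol/min.
Outlet amounts (n = n₀ + Σ ν·ξ):
  V: 285.4 − 1(111.6) = 173.8
  Q: 0 + 2(111.6) − 2(55.09) = 113
  U: 0 + 2(55.09) = 110.2
Total out = 397 mol/min; y_U = 110.2 / 397 = 0.2775.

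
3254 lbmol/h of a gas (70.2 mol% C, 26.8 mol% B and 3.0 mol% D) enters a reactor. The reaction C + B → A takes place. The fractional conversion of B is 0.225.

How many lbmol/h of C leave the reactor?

2090 lbmol/h

B reacted = 0.225 × 872.1 = 196.2 lbmol/h; ν_B = −1, so ξ = 196.2/1 = 196.2 lbmol/h.
Outlet amounts (n = n₀ + ν ξ):
  C: 2284 − 1(196.2) = 2088
  B: 872.1 − 1(196.2) = 675.9
  A: 0 + 1(196.2) = 196.2
  D: 97.62 (inert)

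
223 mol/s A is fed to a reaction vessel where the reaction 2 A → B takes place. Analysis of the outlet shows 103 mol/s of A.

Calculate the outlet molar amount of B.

60 mol/s

For A: n = n₀ − 2ξ → 103 = 223 − 2ξ, giving ξ = 60 mol/s.
Outlet amounts (n = n₀ + ν ξ):
  A: 223 − 2(60) = 103
  B: 0 + 1(60) = 60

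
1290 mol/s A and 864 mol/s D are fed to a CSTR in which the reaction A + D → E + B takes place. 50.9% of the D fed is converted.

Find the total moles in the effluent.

2150 mol/s

D reacted = 0.509 × 864 = 439.8 mol/s; ν_D = −1, so ξ = 439.8/1 = 439.8 mol/s.
Outlet amounts (n = n₀ + ν ξ):
  A: 1290 − 1(439.8) = 850.2
  D: 864 − 1(439.8) = 424.2
  E: 0 + 1(439.8) = 439.8
  B: 0 + 1(439.8) = 439.8
Total out = 850.2 + 424.2 + 439.8 + 439.8 = 2154 mol/s.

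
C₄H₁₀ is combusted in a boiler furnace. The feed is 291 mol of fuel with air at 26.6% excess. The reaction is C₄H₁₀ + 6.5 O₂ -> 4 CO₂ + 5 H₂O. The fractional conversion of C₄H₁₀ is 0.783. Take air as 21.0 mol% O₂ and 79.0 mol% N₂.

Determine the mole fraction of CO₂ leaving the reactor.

Stoichiometric O₂ = 6.5 × 291 = 1892 mol; O₂ fed = 1892 × 1.266 = 2395 mol.
N₂ fed = 2395 × 79/21 = 9008 mol.
Fuel reacted = 0.783 × 291 → ξ = 227.9 mol.
Outlet (n = n₀ + ν ξ):
  C₄H₁₀: 291 − 1(227.9) = 63.15
  O₂: 2395 − 6.5(227.9) = 913.6
  N₂: 9008 (inert)
  CO₂: 0 + 4(227.9) = 911.4
  H₂O: 0 + 5(227.9) = 1139
Total out = 12040 mol; y_CO₂ = 911.4 / 12040 = 0.07572.

0.0757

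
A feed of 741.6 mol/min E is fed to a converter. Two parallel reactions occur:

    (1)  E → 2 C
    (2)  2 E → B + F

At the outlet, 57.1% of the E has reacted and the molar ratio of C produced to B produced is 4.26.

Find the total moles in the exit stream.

960 mol/min

Conversion of E: E consumed = 0.571 × 741.6 = 423.5 mol/min = 1ξ₁ + 2ξ₂.
Selectivity: 2ξ₁ / (1ξ₂) = 4.26 → ξ₁ = 2.13 ξ₂.
Substitute: (1·2.13 + 2) ξ₂ = 423.5 → ξ₂ = 102.5 mol/min, ξ₁ = 218.4 mol/min.
Outlet amounts (n = n₀ + Σ ν·ξ):
  E: 741.6 − 1(218.4) − 2(102.5) = 318.1
  C: 0 + 2(218.4) = 436.8
  B: 0 + 1(102.5) = 102.5
  F: 0 + 1(102.5) = 102.5
Total out = 318.1 + 436.8 + 102.5 + 102.5 = 960 mol/min.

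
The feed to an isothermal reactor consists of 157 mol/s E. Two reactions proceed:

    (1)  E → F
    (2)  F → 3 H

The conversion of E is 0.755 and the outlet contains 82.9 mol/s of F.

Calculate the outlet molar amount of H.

Conversion of E: E consumed = 1ξ₁ = 0.755 × 157 → ξ₁ = 118.5 mol/s.
F balance: n_F = 0 + 1ξ₁ − 1ξ₂ = 82.9 → ξ₂ = (1·118.5 − 82.9)/1 = 35.63 mol/s.
Outlet amounts (n = n₀ + Σ ν·ξ):
  E: 157 − 1(118.5) = 38.47
  F: 0 + 1(118.5) − 1(35.63) = 82.9
  H: 0 + 3(35.63) = 106.9

107 mol/s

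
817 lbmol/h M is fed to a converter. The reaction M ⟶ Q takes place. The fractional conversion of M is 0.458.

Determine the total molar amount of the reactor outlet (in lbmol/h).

817 lbmol/h

M reacted = 0.458 × 817 = 374.2 lbmol/h; ν_M = −1, so ξ = 374.2/1 = 374.2 lbmol/h.
Outlet amounts (n = n₀ + ν ξ):
  M: 817 − 1(374.2) = 442.8
  Q: 0 + 1(374.2) = 374.2
Total out = 442.8 + 374.2 = 817 lbmol/h.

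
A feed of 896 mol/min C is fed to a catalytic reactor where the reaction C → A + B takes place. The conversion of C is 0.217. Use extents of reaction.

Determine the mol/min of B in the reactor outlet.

194 mol/min

C reacted = 0.217 × 896 = 194.4 mol/min; ν_C = −1, so ξ = 194.4/1 = 194.4 mol/min.
Outlet amounts (n = n₀ + ν ξ):
  C: 896 − 1(194.4) = 701.6
  A: 0 + 1(194.4) = 194.4
  B: 0 + 1(194.4) = 194.4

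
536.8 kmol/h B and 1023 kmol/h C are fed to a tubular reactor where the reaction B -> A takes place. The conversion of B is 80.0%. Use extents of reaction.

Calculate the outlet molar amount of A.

429 kmol/h

B reacted = 0.8 × 536.8 = 429.4 kmol/h; ν_B = −1, so ξ = 429.4/1 = 429.4 kmol/h.
Outlet amounts (n = n₀ + ν ξ):
  B: 536.8 − 1(429.4) = 107.4
  A: 0 + 1(429.4) = 429.4
  C: 1023 (inert)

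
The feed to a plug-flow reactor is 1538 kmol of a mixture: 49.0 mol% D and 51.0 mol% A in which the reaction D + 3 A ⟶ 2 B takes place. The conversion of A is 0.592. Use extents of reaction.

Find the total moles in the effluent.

A reacted = 0.592 × 784.4 = 464.4 kmol; ν_A = −3, so ξ = 464.4/3 = 154.8 kmol.
Outlet amounts (n = n₀ + ν ξ):
  D: 753.6 − 1(154.8) = 598.8
  A: 784.4 − 3(154.8) = 320
  B: 0 + 2(154.8) = 309.6
Total out = 598.8 + 320 + 309.6 = 1228 kmol.

1230 kmol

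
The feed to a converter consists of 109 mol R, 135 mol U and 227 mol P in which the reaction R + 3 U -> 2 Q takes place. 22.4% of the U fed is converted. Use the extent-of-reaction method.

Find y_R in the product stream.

U reacted = 0.224 × 135 = 30.24 mol; ν_U = −3, so ξ = 30.24/3 = 10.08 mol.
Outlet amounts (n = n₀ + ν ξ):
  R: 109 − 1(10.08) = 98.92
  U: 135 − 3(10.08) = 104.8
  Q: 0 + 2(10.08) = 20.16
  P: 227 (inert)
Total out = 450.8 mol; y_R = 98.92 / 450.8 = 0.2194.

0.219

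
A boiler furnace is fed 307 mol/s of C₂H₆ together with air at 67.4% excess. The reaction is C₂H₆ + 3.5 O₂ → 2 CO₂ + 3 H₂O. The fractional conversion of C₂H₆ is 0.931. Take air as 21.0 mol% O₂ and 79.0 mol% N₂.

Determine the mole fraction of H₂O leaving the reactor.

0.0951

Stoichiometric O₂ = 3.5 × 307 = 1074 mol/s; O₂ fed = 1074 × 1.674 = 1799 mol/s.
N₂ fed = 1799 × 79/21 = 6767 mol/s.
Fuel reacted = 0.931 × 307 → ξ = 285.8 mol/s.
Outlet (n = n₀ + ν ξ):
  C₂H₆: 307 − 1(285.8) = 21.18
  O₂: 1799 − 3.5(285.8) = 798.4
  N₂: 6767 (inert)
  CO₂: 0 + 2(285.8) = 571.6
  H₂O: 0 + 3(285.8) = 857.5
Total out = 9015 mol/s; y_H₂O = 857.5 / 9015 = 0.09511.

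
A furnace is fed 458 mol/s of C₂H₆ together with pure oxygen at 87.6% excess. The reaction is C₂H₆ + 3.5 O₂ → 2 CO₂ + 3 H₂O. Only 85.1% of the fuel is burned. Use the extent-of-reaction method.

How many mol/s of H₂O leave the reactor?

1170 mol/s

Stoichiometric O₂ = 3.5 × 458 = 1603 mol/s; O₂ fed = 1603 × 1.876 = 3007 mol/s.
Fuel reacted = 0.851 × 458 → ξ = 389.8 mol/s.
Outlet (n = n₀ + ν ξ):
  C₂H₆: 458 − 1(389.8) = 68.24
  O₂: 3007 − 3.5(389.8) = 1643
  CO₂: 0 + 2(389.8) = 779.5
  H₂O: 0 + 3(389.8) = 1169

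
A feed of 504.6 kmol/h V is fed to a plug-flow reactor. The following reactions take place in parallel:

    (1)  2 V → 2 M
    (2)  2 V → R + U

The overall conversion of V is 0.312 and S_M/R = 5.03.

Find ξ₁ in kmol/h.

ξ₁ = 56.3 kmol/h

Conversion of V: V consumed = 0.312 × 504.6 = 157.4 kmol/h = 2ξ₁ + 2ξ₂.
Selectivity: 2ξ₁ / (1ξ₂) = 5.03 → ξ₁ = 2.515 ξ₂.
Substitute: (2·2.515 + 2) ξ₂ = 157.4 → ξ₂ = 22.39 kmol/h, ξ₁ = 56.32 kmol/h.
Outlet amounts (n = n₀ + Σ ν·ξ):
  V: 504.6 − 2(56.32) − 2(22.39) = 347.2
  M: 0 + 2(56.32) = 112.6
  R: 0 + 1(22.39) = 22.39
  U: 0 + 1(22.39) = 22.39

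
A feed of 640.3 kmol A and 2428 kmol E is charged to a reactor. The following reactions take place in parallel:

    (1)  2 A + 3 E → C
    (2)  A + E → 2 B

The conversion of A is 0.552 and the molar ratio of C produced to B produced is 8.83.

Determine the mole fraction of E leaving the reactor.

Conversion of A: A consumed = 0.552 × 640.3 = 353.4 kmol = 2ξ₁ + 1ξ₂.
Selectivity: 1ξ₁ / (2ξ₂) = 8.83 → ξ₁ = 17.66 ξ₂.
Substitute: (2·17.66 + 1) ξ₂ = 353.4 → ξ₂ = 9.731 kmol, ξ₁ = 171.9 kmol.
Outlet amounts (n = n₀ + Σ ν·ξ):
  A: 640.3 − 2(171.9) − 1(9.731) = 286.9
  E: 2428 − 3(171.9) − 1(9.731) = 1903
  C: 0 + 1(171.9) = 171.9
  B: 0 + 2(9.731) = 19.46
Total out = 2381 kmol; y_E = 1903 / 2381 = 0.7992.

0.799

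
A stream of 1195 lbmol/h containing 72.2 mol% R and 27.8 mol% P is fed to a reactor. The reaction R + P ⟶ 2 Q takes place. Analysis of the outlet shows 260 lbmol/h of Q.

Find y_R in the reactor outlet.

For Q: n = n₀ + 2ξ → 260 = 0 + 2ξ, giving ξ = 130 lbmol/h.
Outlet amounts (n = n₀ + ν ξ):
  R: 862.8 − 1(130) = 732.8
  P: 332.2 − 1(130) = 202.2
  Q: 0 + 2(130) = 260
Total out = 1195 lbmol/h; y_R = 732.8 / 1195 = 0.6132.

0.613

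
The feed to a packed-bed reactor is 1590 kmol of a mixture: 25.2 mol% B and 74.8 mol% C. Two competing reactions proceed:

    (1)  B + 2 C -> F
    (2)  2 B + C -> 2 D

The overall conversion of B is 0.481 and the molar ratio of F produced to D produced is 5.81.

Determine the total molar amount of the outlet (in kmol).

1250 kmol

Conversion of B: B consumed = 0.481 × 400.7 = 192.7 kmol = 1ξ₁ + 2ξ₂.
Selectivity: 1ξ₁ / (2ξ₂) = 5.81 → ξ₁ = 11.62 ξ₂.
Substitute: (1·11.62 + 2) ξ₂ = 192.7 → ξ₂ = 14.15 kmol, ξ₁ = 164.4 kmol.
Outlet amounts (n = n₀ + Σ ν·ξ):
  B: 400.7 − 1(164.4) − 2(14.15) = 208
  C: 1189 − 2(164.4) − 1(14.15) = 846.3
  F: 0 + 1(164.4) = 164.4
  D: 0 + 2(14.15) = 28.3
Total out = 208 + 846.3 + 164.4 + 28.3 = 1247 kmol.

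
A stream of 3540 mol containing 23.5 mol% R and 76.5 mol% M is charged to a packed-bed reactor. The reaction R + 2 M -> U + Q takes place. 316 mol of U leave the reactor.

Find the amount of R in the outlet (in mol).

For U: n = n₀ + 1ξ → 316 = 0 + 1ξ, giving ξ = 316 mol.
Outlet amounts (n = n₀ + ν ξ):
  R: 831.9 − 1(316) = 515.9
  M: 2708 − 2(316) = 2076
  U: 0 + 1(316) = 316
  Q: 0 + 1(316) = 316

516 mol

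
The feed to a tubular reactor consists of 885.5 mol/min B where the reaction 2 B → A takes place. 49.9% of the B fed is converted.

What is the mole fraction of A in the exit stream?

0.332

B reacted = 0.499 × 885.5 = 441.9 mol/min; ν_B = −2, so ξ = 441.9/2 = 220.9 mol/min.
Outlet amounts (n = n₀ + ν ξ):
  B: 885.5 − 2(220.9) = 443.6
  A: 0 + 1(220.9) = 220.9
Total out = 664.6 mol/min; y_A = 220.9 / 664.6 = 0.3324.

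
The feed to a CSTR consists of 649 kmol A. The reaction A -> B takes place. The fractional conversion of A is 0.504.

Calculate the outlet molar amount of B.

327 kmol

A reacted = 0.504 × 649 = 327.1 kmol; ν_A = −1, so ξ = 327.1/1 = 327.1 kmol.
Outlet amounts (n = n₀ + ν ξ):
  A: 649 − 1(327.1) = 321.9
  B: 0 + 1(327.1) = 327.1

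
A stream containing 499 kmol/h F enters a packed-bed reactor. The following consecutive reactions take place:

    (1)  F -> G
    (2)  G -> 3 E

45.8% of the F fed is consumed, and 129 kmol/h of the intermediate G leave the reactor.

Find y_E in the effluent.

Conversion of F: F consumed = 1ξ₁ = 0.458 × 499 → ξ₁ = 228.5 kmol/h.
G balance: n_G = 0 + 1ξ₁ − 1ξ₂ = 129 → ξ₂ = (1·228.5 − 129)/1 = 99.54 kmol/h.
Outlet amounts (n = n₀ + Σ ν·ξ):
  F: 499 − 1(228.5) = 270.5
  G: 0 + 1(228.5) − 1(99.54) = 129
  E: 0 + 3(99.54) = 298.6
Total out = 698.1 kmol/h; y_E = 298.6 / 698.1 = 0.4278.

0.428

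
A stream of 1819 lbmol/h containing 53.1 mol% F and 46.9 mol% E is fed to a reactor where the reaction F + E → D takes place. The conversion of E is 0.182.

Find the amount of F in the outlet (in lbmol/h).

811 lbmol/h

E reacted = 0.182 × 853.1 = 155.3 lbmol/h; ν_E = −1, so ξ = 155.3/1 = 155.3 lbmol/h.
Outlet amounts (n = n₀ + ν ξ):
  F: 965.9 − 1(155.3) = 810.6
  E: 853.1 − 1(155.3) = 697.8
  D: 0 + 1(155.3) = 155.3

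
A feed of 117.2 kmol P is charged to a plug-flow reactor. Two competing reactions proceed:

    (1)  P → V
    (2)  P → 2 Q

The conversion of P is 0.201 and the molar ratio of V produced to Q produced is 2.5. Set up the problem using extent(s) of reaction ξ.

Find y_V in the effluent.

0.162

Conversion of P: P consumed = 0.201 × 117.2 = 23.56 kmol = 1ξ₁ + 1ξ₂.
Selectivity: 1ξ₁ / (2ξ₂) = 2.5 → ξ₁ = 5 ξ₂.
Substitute: (1·5 + 1) ξ₂ = 23.56 → ξ₂ = 3.926 kmol, ξ₁ = 19.63 kmol.
Outlet amounts (n = n₀ + Σ ν·ξ):
  P: 117.2 − 1(19.63) − 1(3.926) = 93.64
  V: 0 + 1(19.63) = 19.63
  Q: 0 + 2(3.926) = 7.852
Total out = 121.1 kmol; y_V = 19.63 / 121.1 = 0.1621.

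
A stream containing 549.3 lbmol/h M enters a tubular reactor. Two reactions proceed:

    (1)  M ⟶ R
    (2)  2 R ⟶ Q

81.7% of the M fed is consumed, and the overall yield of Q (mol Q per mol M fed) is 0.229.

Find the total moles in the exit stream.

424 lbmol/h

Conversion of M: M consumed = 1ξ₁ = 0.817 × 549.3 → ξ₁ = 448.8 lbmol/h.
Yield of Q: 1ξ₂ / 549.3 = 0.229 → ξ₂ = 125.8 lbmol/h.
Outlet amounts (n = n₀ + Σ ν·ξ):
  M: 549.3 − 1(448.8) = 100.5
  R: 0 + 1(448.8) − 2(125.8) = 197.2
  Q: 0 + 1(125.8) = 125.8
Total out = 100.5 + 197.2 + 125.8 = 423.5 lbmol/h.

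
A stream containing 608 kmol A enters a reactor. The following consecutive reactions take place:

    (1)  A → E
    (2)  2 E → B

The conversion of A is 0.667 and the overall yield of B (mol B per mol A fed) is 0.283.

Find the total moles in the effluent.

436 kmol

Conversion of A: A consumed = 1ξ₁ = 0.667 × 608 → ξ₁ = 405.5 kmol.
Yield of B: 1ξ₂ / 608 = 0.283 → ξ₂ = 172.1 kmol.
Outlet amounts (n = n₀ + Σ ν·ξ):
  A: 608 − 1(405.5) = 202.5
  E: 0 + 1(405.5) − 2(172.1) = 61.41
  B: 0 + 1(172.1) = 172.1
Total out = 202.5 + 61.41 + 172.1 = 435.9 kmol.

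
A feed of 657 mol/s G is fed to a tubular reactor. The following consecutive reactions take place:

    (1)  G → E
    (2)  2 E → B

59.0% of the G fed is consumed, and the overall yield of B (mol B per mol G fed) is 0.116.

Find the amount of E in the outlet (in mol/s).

Conversion of G: G consumed = 1ξ₁ = 0.59 × 657 → ξ₁ = 387.6 mol/s.
Yield of B: 1ξ₂ / 657 = 0.116 → ξ₂ = 76.21 mol/s.
Outlet amounts (n = n₀ + Σ ν·ξ):
  G: 657 − 1(387.6) = 269.4
  E: 0 + 1(387.6) − 2(76.21) = 235.2
  B: 0 + 1(76.21) = 76.21

235 mol/s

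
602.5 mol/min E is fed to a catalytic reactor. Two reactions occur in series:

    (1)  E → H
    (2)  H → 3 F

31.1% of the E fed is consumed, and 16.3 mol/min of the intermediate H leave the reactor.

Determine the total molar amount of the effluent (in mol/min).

Conversion of E: E consumed = 1ξ₁ = 0.311 × 602.5 → ξ₁ = 187.4 mol/min.
H balance: n_H = 0 + 1ξ₁ − 1ξ₂ = 16.3 → ξ₂ = (1·187.4 − 16.3)/1 = 171.1 mol/min.
Outlet amounts (n = n₀ + Σ ν·ξ):
  E: 602.5 − 1(187.4) = 415.1
  H: 0 + 1(187.4) − 1(171.1) = 16.3
  F: 0 + 3(171.1) = 513.2
Total out = 415.1 + 16.3 + 513.2 = 944.7 mol/min.

945 mol/min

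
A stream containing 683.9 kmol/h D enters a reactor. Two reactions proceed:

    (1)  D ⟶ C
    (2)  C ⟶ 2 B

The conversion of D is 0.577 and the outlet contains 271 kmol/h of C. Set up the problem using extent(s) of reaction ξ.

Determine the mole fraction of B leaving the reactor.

Conversion of D: D consumed = 1ξ₁ = 0.577 × 683.9 → ξ₁ = 394.6 kmol/h.
C balance: n_C = 0 + 1ξ₁ − 1ξ₂ = 271 → ξ₂ = (1·394.6 − 271)/1 = 123.6 kmol/h.
Outlet amounts (n = n₀ + Σ ν·ξ):
  D: 683.9 − 1(394.6) = 289.3
  C: 0 + 1(394.6) − 1(123.6) = 271
  B: 0 + 2(123.6) = 247.2
Total out = 807.5 kmol/h; y_B = 247.2 / 807.5 = 0.3062.

0.306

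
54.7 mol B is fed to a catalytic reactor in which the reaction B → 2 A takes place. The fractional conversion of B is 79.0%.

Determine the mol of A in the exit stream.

B reacted = 0.79 × 54.7 = 43.21 mol; ν_B = −1, so ξ = 43.21/1 = 43.21 mol.
Outlet amounts (n = n₀ + ν ξ):
  B: 54.7 − 1(43.21) = 11.49
  A: 0 + 2(43.21) = 86.43

86.4 mol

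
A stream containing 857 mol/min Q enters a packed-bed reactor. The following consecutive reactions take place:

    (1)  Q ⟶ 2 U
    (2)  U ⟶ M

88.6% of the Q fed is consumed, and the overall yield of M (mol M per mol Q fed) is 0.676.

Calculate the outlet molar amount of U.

939 mol/min

Conversion of Q: Q consumed = 1ξ₁ = 0.886 × 857 → ξ₁ = 759.3 mol/min.
Yield of M: 1ξ₂ / 857 = 0.676 → ξ₂ = 579.3 mol/min.
Outlet amounts (n = n₀ + Σ ν·ξ):
  Q: 857 − 1(759.3) = 97.7
  U: 0 + 2(759.3) − 1(579.3) = 939.3
  M: 0 + 1(579.3) = 579.3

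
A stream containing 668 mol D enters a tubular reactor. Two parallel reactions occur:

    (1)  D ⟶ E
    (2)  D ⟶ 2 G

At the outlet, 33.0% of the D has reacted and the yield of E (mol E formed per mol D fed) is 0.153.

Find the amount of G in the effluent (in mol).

236 mol

Yield of E: 1ξ₁ / 668 = 0.153 → ξ₁ = 102.2 mol.
Conversion of D: 1ξ₁ + 1ξ₂ = 0.33 × 668 = 220.4 → ξ₂ = 118.2 mol.
Outlet amounts (n = n₀ + Σ ν·ξ):
  D: 668 − 1(102.2) − 1(118.2) = 447.6
  E: 0 + 1(102.2) = 102.2
  G: 0 + 2(118.2) = 236.5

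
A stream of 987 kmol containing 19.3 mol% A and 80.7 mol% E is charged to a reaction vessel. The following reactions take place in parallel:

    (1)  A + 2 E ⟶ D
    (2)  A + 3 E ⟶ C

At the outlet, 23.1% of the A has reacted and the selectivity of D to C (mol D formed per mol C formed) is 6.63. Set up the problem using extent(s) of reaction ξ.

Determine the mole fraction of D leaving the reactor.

Conversion of A: A consumed = 0.231 × 190.5 = 44 kmol = 1ξ₁ + 1ξ₂.
Selectivity: 1ξ₁ / (1ξ₂) = 6.63 → ξ₁ = 6.63 ξ₂.
Substitute: (1·6.63 + 1) ξ₂ = 44 → ξ₂ = 5.767 kmol, ξ₁ = 38.24 kmol.
Outlet amounts (n = n₀ + Σ ν·ξ):
  A: 190.5 − 1(38.24) − 1(5.767) = 146.5
  E: 796.5 − 2(38.24) − 3(5.767) = 702.7
  D: 0 + 1(38.24) = 38.24
  C: 0 + 1(5.767) = 5.767
Total out = 893.2 kmol; y_D = 38.24 / 893.2 = 0.04281.

0.0428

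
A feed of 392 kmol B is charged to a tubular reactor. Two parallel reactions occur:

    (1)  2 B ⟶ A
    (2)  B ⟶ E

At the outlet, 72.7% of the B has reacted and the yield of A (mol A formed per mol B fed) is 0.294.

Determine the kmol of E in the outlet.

54.5 kmol

Yield of A: 1ξ₁ / 392 = 0.294 → ξ₁ = 115.2 kmol.
Conversion of B: 2ξ₁ + 1ξ₂ = 0.727 × 392 = 285 → ξ₂ = 54.49 kmol.
Outlet amounts (n = n₀ + Σ ν·ξ):
  B: 392 − 2(115.2) − 1(54.49) = 107
  A: 0 + 1(115.2) = 115.2
  E: 0 + 1(54.49) = 54.49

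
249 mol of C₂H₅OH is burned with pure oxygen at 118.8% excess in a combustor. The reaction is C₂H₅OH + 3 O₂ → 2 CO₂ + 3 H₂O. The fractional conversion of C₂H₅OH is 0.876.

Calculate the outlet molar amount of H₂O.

Stoichiometric O₂ = 3 × 249 = 747 mol; O₂ fed = 747 × 2.188 = 1634 mol.
Fuel reacted = 0.876 × 249 → ξ = 218.1 mol.
Outlet (n = n₀ + ν ξ):
  C₂H₅OH: 249 − 1(218.1) = 30.88
  O₂: 1634 − 3(218.1) = 980.1
  CO₂: 0 + 2(218.1) = 436.2
  H₂O: 0 + 3(218.1) = 654.4

654 mol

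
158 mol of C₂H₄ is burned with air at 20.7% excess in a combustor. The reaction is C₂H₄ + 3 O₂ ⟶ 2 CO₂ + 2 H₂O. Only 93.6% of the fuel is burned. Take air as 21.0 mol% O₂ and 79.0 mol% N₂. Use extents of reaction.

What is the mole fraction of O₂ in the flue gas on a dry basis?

Stoichiometric O₂ = 3 × 158 = 474 mol; O₂ fed = 474 × 1.207 = 572.1 mol.
N₂ fed = 572.1 × 79/21 = 2152 mol.
Fuel reacted = 0.936 × 158 → ξ = 147.9 mol.
Outlet (n = n₀ + ν ξ):
  C₂H₄: 158 − 1(147.9) = 10.11
  O₂: 572.1 − 3(147.9) = 128.5
  N₂: 2152 (inert)
  CO₂: 0 + 2(147.9) = 295.8
  H₂O: 0 + 2(147.9) = 295.8
Dry total = 2587 mol; y_O₂ (dry) = 128.5 / 2587 = 0.04966.

0.0497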